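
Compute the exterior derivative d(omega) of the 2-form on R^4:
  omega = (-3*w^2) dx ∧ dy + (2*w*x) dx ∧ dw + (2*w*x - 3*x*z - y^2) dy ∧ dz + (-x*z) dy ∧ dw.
d(omega) = (-6*w - z) dx ∧ dy ∧ dw + (2*w - 3*z) dx ∧ dy ∧ dz + (3*x) dy ∧ dz ∧ dw

For a 2-form omega = sum_{i<j} g_{ij} dx_i ∧ dx_j, the exterior derivative is
  d(omega) = sum_{i<j} d(g_{ij}) ∧ dx_i ∧ dx_j = sum_{i<j, k} (∂g_{ij}/∂x_k) dx_k ∧ dx_i ∧ dx_j.
Expand each term, using dx_k ∧ dx_i ∧ dx_j = sgn(permutation) dx_{(a)} ∧ dx_{(b)} ∧ dx_{(c)} with (a < b < c) sorted:
  d(-3*w^2) includes (∂/∂w)(-3*w^2) dw = (-6*w) dw, which multiplied by dx ∧ dy gives (-6*w) dx ∧ dy ∧ dw
  d(2*w*x - 3*x*z - y^2) includes (∂/∂x)(2*w*x - 3*x*z - y^2) dx = (2*w - 3*z) dx, which multiplied by dy ∧ dz gives (2*w - 3*z) dx ∧ dy ∧ dz
  d(2*w*x - 3*x*z - y^2) includes (∂/∂w)(2*w*x - 3*x*z - y^2) dw = (2*x) dw, which multiplied by dy ∧ dz gives (2*x) dy ∧ dz ∧ dw
  d(-x*z) includes (∂/∂x)(-x*z) dx = (-z) dx, which multiplied by dy ∧ dw gives (-z) dx ∧ dy ∧ dw
  d(-x*z) includes (∂/∂z)(-x*z) dz = (-x) dz, which multiplied by dy ∧ dw gives (x) dy ∧ dz ∧ dw
Collecting like 3-forms: d(omega) = (-6*w - z) dx ∧ dy ∧ dw + (2*w - 3*z) dx ∧ dy ∧ dz + (3*x) dy ∧ dz ∧ dw.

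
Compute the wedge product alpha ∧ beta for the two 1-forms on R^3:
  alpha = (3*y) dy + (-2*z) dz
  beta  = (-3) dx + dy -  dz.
alpha ∧ beta = (9*y) dx ∧ dy + (-3*y + 2*z) dy ∧ dz + (-6*z) dx ∧ dz

Distribute the wedge, using dx_i ∧ dx_j = -dx_j ∧ dx_i and dx_i ∧ dx_i = 0. For each pair (i, j) with i < j, the coefficient of dx_i ∧ dx_j in alpha ∧ beta is (alpha_i * beta_j - alpha_j * beta_i). Collecting: alpha ∧ beta = (9*y) dx ∧ dy + (-3*y + 2*z) dy ∧ dz + (-6*z) dx ∧ dz.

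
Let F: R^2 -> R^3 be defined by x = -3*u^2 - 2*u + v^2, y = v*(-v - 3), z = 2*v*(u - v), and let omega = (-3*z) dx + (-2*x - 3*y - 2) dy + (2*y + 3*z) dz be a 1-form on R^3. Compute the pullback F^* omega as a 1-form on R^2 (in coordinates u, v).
F^* omega = (4*v*(9*u^2 - 6*u*v + 3*u - 4*v^2 - 6*v)) du + (-18*u^2 - 52*u*v^2 - 20*u*v - 12*u + 42*v^3 + 3*v^2 - 23*v + 6) dv

Using F^*(f dg) = (f ∘ F) d(g ∘ F), substitute each coordinate x_i by F_i(u, v) in f_i, and replace dx_i by d F_i = (∂F_i/∂u) du + (∂F_i/∂v) dv.
  For the x component: f_1(F) = 6*v*(-u + v); d F_1 = (-6*u - 2) du + (2*v) dv
  For the y component: f_2(F) = 6*u^2 + 4*u + v^2 + 9*v - 2; d F_2 = (0) du + (-2*v - 3) dv
  For the z component: f_3(F) = 2*v*(3*u - 4*v - 3); d F_3 = (2*v) du + (2*u - 4*v) dv
Combining and collecting du, dv coefficients:
  coeff of du: 4*v*(9*u^2 - 6*u*v + 3*u - 4*v^2 - 6*v)
  coeff of dv: -18*u^2 - 52*u*v^2 - 20*u*v - 12*u + 42*v^3 + 3*v^2 - 23*v + 6
F^* omega = (4*v*(9*u^2 - 6*u*v + 3*u - 4*v^2 - 6*v)) du + (-18*u^2 - 52*u*v^2 - 20*u*v - 12*u + 42*v^3 + 3*v^2 - 23*v + 6) dv.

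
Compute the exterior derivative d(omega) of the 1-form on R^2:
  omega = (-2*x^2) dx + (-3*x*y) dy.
d(omega) = (-3*y) dx ∧ dy

For a 1-form omega = sum_i f_i dx_i, the exterior derivative is
  d(omega) = sum_{i < j} (∂f_j/∂x_i - ∂f_i/∂x_j) dx_i ∧ dx_j.
  coefficient of dx ∧ dy: ∂f_2/∂x - ∂f_1/∂y = ∂(-3*x*y)/∂x - ∂(-2*x^2)/∂y = -3*y
Assembling: d(omega) = (-3*y) dx ∧ dy.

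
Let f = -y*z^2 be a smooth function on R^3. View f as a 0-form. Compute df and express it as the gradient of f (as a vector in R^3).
df = (0) dx + (-z^2) dy + (-2*y*z) dz; grad f = (0, -z^2, -2*y*z)

For a 0-form f, d f = (∂f/∂x) dx + (∂f/∂y) dy + (∂f/∂z) dz. The components of the vector representation are exactly the entries of grad f in Cartesian coordinates:
  ∂f/∂x = 0
  ∂f/∂y = -z^2
  ∂f/∂z = -2*y*z.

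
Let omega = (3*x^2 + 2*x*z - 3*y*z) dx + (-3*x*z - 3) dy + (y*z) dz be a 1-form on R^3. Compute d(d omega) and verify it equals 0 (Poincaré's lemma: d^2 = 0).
d(d omega) = 0

Step 1: d omega = sum_{i<j} (∂f_j/∂x_i - ∂f_i/∂x_j) dx_i ∧ dx_j:
  coeff of dx ∧ dy: 0
  coeff of dx ∧ dz: -2*x + 3*y
  coeff of dy ∧ dz: 3*x + z
Step 2: Apply d again to each 2-form coefficient. The only possible 3-form in R^3 is dx ∧ dy ∧ dz, with coefficient
  ∂(coeff of dy∧dz)/∂x - ∂(coeff of dx∧dz)/∂y + ∂(coeff of dx∧dy)/∂z
  = ∂/∂x (3*x + z) - ∂/∂y (-2*x + 3*y) + ∂/∂z (0).
Each of these terms simplifies to sums of mixed partials that cancel in pairs. The result is 0 (by equality of mixed partials for smooth functions — Schwarz / Clairaut).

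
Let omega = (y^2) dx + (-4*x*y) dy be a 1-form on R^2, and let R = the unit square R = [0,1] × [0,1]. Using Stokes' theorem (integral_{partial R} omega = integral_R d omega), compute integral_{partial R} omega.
integral_(partial R) omega = -3

Stokes: integral_partial_R omega = integral_R d omega with d omega = (∂Q/∂x - ∂P/∂y) dx ∧ dy.
  ∂Q/∂x = -4*y
  ∂P/∂y = 2*y
  integrand = ∂Q/∂x - ∂P/∂y = -6*y.
Integrating over R: integral_0^1 integral_0^1 (-6*y) dx dy = -3.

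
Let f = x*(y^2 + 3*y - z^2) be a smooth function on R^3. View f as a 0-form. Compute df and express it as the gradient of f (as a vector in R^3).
df = (y^2 + 3*y - z^2) dx + (x*(2*y + 3)) dy + (-2*x*z) dz; grad f = (y^2 + 3*y - z^2, x*(2*y + 3), -2*x*z)

For a 0-form f, d f = (∂f/∂x) dx + (∂f/∂y) dy + (∂f/∂z) dz. The components of the vector representation are exactly the entries of grad f in Cartesian coordinates:
  ∂f/∂x = y^2 + 3*y - z^2
  ∂f/∂y = x*(2*y + 3)
  ∂f/∂z = -2*x*z.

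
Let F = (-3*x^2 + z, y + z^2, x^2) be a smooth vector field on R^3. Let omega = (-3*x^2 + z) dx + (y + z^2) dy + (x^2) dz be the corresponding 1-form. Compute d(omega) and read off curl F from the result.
d(omega) = (-2*z) dy ∧ dz + (1 - 2*x) dz ∧ dx + (0) dx ∧ dy; curl F = (-2*z, 1 - 2*x, 0)

d omega = sum_{i<j} (∂f_j/∂x_i - ∂f_i/∂x_j) dx_i ∧ dx_j. Under the identification (dy ∧ dz, dz ∧ dx, dx ∧ dy) ↔ (e_x, e_y, e_z), the coefficients are exactly the components of curl F. Compute:
  ∂R/∂y - ∂Q/∂z = (0) - (2*z) = -2*z
  ∂P/∂z - ∂R/∂x = (1) - (2*x) = 1 - 2*x
  ∂Q/∂x - ∂P/∂y = (0) - (0) = 0.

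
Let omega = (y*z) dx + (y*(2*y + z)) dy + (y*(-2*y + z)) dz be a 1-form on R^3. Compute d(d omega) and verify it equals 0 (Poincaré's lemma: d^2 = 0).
d(d omega) = 0

Step 1: d omega = sum_{i<j} (∂f_j/∂x_i - ∂f_i/∂x_j) dx_i ∧ dx_j:
  coeff of dx ∧ dy: -z
  coeff of dx ∧ dz: -y
  coeff of dy ∧ dz: -5*y + z
Step 2: Apply d again to each 2-form coefficient. The only possible 3-form in R^3 is dx ∧ dy ∧ dz, with coefficient
  ∂(coeff of dy∧dz)/∂x - ∂(coeff of dx∧dz)/∂y + ∂(coeff of dx∧dy)/∂z
  = ∂/∂x (-5*y + z) - ∂/∂y (-y) + ∂/∂z (-z).
Each of these terms simplifies to sums of mixed partials that cancel in pairs. The result is 0 (by equality of mixed partials for smooth functions — Schwarz / Clairaut).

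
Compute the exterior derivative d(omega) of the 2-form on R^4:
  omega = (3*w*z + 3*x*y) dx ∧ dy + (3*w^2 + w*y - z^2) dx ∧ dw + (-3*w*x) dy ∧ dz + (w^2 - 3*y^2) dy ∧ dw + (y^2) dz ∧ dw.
d(omega) = (-w + 3*z) dx ∧ dy ∧ dw + (2*z) dx ∧ dz ∧ dw + (-3*x + 2*y) dy ∧ dz ∧ dw

For a 2-form omega = sum_{i<j} g_{ij} dx_i ∧ dx_j, the exterior derivative is
  d(omega) = sum_{i<j} d(g_{ij}) ∧ dx_i ∧ dx_j = sum_{i<j, k} (∂g_{ij}/∂x_k) dx_k ∧ dx_i ∧ dx_j.
Expand each term, using dx_k ∧ dx_i ∧ dx_j = sgn(permutation) dx_{(a)} ∧ dx_{(b)} ∧ dx_{(c)} with (a < b < c) sorted:
  d(3*w*z + 3*x*y) includes (∂/∂z)(3*w*z + 3*x*y) dz = (3*w) dz, which multiplied by dx ∧ dy gives (3*w) dx ∧ dy ∧ dz
  d(3*w*z + 3*x*y) includes (∂/∂w)(3*w*z + 3*x*y) dw = (3*z) dw, which multiplied by dx ∧ dy gives (3*z) dx ∧ dy ∧ dw
  d(3*w^2 + w*y - z^2) includes (∂/∂y)(3*w^2 + w*y - z^2) dy = (w) dy, which multiplied by dx ∧ dw gives (-w) dx ∧ dy ∧ dw
  d(3*w^2 + w*y - z^2) includes (∂/∂z)(3*w^2 + w*y - z^2) dz = (-2*z) dz, which multiplied by dx ∧ dw gives (2*z) dx ∧ dz ∧ dw
  d(-3*w*x) includes (∂/∂x)(-3*w*x) dx = (-3*w) dx, which multiplied by dy ∧ dz gives (-3*w) dx ∧ dy ∧ dz
  d(-3*w*x) includes (∂/∂w)(-3*w*x) dw = (-3*x) dw, which multiplied by dy ∧ dz gives (-3*x) dy ∧ dz ∧ dw
  d(y^2) includes (∂/∂y)(y^2) dy = (2*y) dy, which multiplied by dz ∧ dw gives (2*y) dy ∧ dz ∧ dw
Collecting like 3-forms: d(omega) = (-w + 3*z) dx ∧ dy ∧ dw + (2*z) dx ∧ dz ∧ dw + (-3*x + 2*y) dy ∧ dz ∧ dw.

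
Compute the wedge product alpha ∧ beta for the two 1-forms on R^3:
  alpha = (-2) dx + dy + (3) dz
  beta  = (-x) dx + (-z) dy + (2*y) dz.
alpha ∧ beta = (x + 2*z) dx ∧ dy + (3*x - 4*y) dx ∧ dz + (2*y + 3*z) dy ∧ dz

Distribute the wedge, using dx_i ∧ dx_j = -dx_j ∧ dx_i and dx_i ∧ dx_i = 0. For each pair (i, j) with i < j, the coefficient of dx_i ∧ dx_j in alpha ∧ beta is (alpha_i * beta_j - alpha_j * beta_i). Collecting: alpha ∧ beta = (x + 2*z) dx ∧ dy + (3*x - 4*y) dx ∧ dz + (2*y + 3*z) dy ∧ dz.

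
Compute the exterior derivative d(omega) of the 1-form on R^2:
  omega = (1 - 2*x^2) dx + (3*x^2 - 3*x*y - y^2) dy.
d(omega) = (6*x - 3*y) dx ∧ dy

For a 1-form omega = sum_i f_i dx_i, the exterior derivative is
  d(omega) = sum_{i < j} (∂f_j/∂x_i - ∂f_i/∂x_j) dx_i ∧ dx_j.
  coefficient of dx ∧ dy: ∂f_2/∂x - ∂f_1/∂y = ∂(3*x^2 - 3*x*y - y^2)/∂x - ∂(1 - 2*x^2)/∂y = 6*x - 3*y
Assembling: d(omega) = (6*x - 3*y) dx ∧ dy.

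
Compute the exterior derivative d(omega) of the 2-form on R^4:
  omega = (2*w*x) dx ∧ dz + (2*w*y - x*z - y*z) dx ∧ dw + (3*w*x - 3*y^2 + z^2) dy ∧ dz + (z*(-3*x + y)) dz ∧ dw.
d(omega) = (3*x + y - 3*z) dx ∧ dz ∧ dw + (-2*w + z) dx ∧ dy ∧ dw + (3*w) dx ∧ dy ∧ dz + (3*x + z) dy ∧ dz ∧ dw

For a 2-form omega = sum_{i<j} g_{ij} dx_i ∧ dx_j, the exterior derivative is
  d(omega) = sum_{i<j} d(g_{ij}) ∧ dx_i ∧ dx_j = sum_{i<j, k} (∂g_{ij}/∂x_k) dx_k ∧ dx_i ∧ dx_j.
Expand each term, using dx_k ∧ dx_i ∧ dx_j = sgn(permutation) dx_{(a)} ∧ dx_{(b)} ∧ dx_{(c)} with (a < b < c) sorted:
  d(2*w*x) includes (∂/∂w)(2*w*x) dw = (2*x) dw, which multiplied by dx ∧ dz gives (2*x) dx ∧ dz ∧ dw
  d(2*w*y - x*z - y*z) includes (∂/∂y)(2*w*y - x*z - y*z) dy = (2*w - z) dy, which multiplied by dx ∧ dw gives (-2*w + z) dx ∧ dy ∧ dw
  d(2*w*y - x*z - y*z) includes (∂/∂z)(2*w*y - x*z - y*z) dz = (-x - y) dz, which multiplied by dx ∧ dw gives (x + y) dx ∧ dz ∧ dw
  d(3*w*x - 3*y^2 + z^2) includes (∂/∂x)(3*w*x - 3*y^2 + z^2) dx = (3*w) dx, which multiplied by dy ∧ dz gives (3*w) dx ∧ dy ∧ dz
  d(3*w*x - 3*y^2 + z^2) includes (∂/∂w)(3*w*x - 3*y^2 + z^2) dw = (3*x) dw, which multiplied by dy ∧ dz gives (3*x) dy ∧ dz ∧ dw
  d(z*(-3*x + y)) includes (∂/∂x)(z*(-3*x + y)) dx = (-3*z) dx, which multiplied by dz ∧ dw gives (-3*z) dx ∧ dz ∧ dw
  d(z*(-3*x + y)) includes (∂/∂y)(z*(-3*x + y)) dy = (z) dy, which multiplied by dz ∧ dw gives (z) dy ∧ dz ∧ dw
Collecting like 3-forms: d(omega) = (3*x + y - 3*z) dx ∧ dz ∧ dw + (-2*w + z) dx ∧ dy ∧ dw + (3*w) dx ∧ dy ∧ dz + (3*x + z) dy ∧ dz ∧ dw.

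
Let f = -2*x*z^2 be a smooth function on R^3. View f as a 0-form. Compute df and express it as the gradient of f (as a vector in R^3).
df = (-2*z^2) dx + (0) dy + (-4*x*z) dz; grad f = (-2*z^2, 0, -4*x*z)

For a 0-form f, d f = (∂f/∂x) dx + (∂f/∂y) dy + (∂f/∂z) dz. The components of the vector representation are exactly the entries of grad f in Cartesian coordinates:
  ∂f/∂x = -2*z^2
  ∂f/∂y = 0
  ∂f/∂z = -4*x*z.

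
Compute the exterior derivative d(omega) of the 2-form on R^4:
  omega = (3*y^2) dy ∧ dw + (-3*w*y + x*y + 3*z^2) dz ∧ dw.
d(omega) = (y) dx ∧ dz ∧ dw + (-3*w + x) dy ∧ dz ∧ dw

For a 2-form omega = sum_{i<j} g_{ij} dx_i ∧ dx_j, the exterior derivative is
  d(omega) = sum_{i<j} d(g_{ij}) ∧ dx_i ∧ dx_j = sum_{i<j, k} (∂g_{ij}/∂x_k) dx_k ∧ dx_i ∧ dx_j.
Expand each term, using dx_k ∧ dx_i ∧ dx_j = sgn(permutation) dx_{(a)} ∧ dx_{(b)} ∧ dx_{(c)} with (a < b < c) sorted:
  d(-3*w*y + x*y + 3*z^2) includes (∂/∂x)(-3*w*y + x*y + 3*z^2) dx = (y) dx, which multiplied by dz ∧ dw gives (y) dx ∧ dz ∧ dw
  d(-3*w*y + x*y + 3*z^2) includes (∂/∂y)(-3*w*y + x*y + 3*z^2) dy = (-3*w + x) dy, which multiplied by dz ∧ dw gives (-3*w + x) dy ∧ dz ∧ dw
Collecting like 3-forms: d(omega) = (y) dx ∧ dz ∧ dw + (-3*w + x) dy ∧ dz ∧ dw.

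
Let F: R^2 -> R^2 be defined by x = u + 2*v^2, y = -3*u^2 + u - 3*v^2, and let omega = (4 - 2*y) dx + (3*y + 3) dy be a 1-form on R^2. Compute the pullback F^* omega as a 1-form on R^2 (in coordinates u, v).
F^* omega = (54*u^3 - 21*u^2 + 54*u*v^2 - 17*u - 3*v^2 + 7) du + (2*v*(39*u^2 - 13*u + 39*v^2 - 1)) dv

Using F^*(f dg) = (f ∘ F) d(g ∘ F), substitute each coordinate x_i by F_i(u, v) in f_i, and replace dx_i by d F_i = (∂F_i/∂u) du + (∂F_i/∂v) dv.
  For the x component: f_1(F) = 6*u^2 - 2*u + 6*v^2 + 4; d F_1 = (1) du + (4*v) dv
  For the y component: f_2(F) = -9*u^2 + 3*u - 9*v^2 + 3; d F_2 = (1 - 6*u) du + (-6*v) dv
Combining and collecting du, dv coefficients:
  coeff of du: 54*u^3 - 21*u^2 + 54*u*v^2 - 17*u - 3*v^2 + 7
  coeff of dv: 2*v*(39*u^2 - 13*u + 39*v^2 - 1)
F^* omega = (54*u^3 - 21*u^2 + 54*u*v^2 - 17*u - 3*v^2 + 7) du + (2*v*(39*u^2 - 13*u + 39*v^2 - 1)) dv.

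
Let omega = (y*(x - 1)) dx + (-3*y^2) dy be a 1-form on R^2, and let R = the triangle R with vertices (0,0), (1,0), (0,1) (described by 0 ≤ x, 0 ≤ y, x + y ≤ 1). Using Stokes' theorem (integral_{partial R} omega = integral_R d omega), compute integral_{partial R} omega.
integral_(partial R) omega = 1/3

Stokes: integral_partial_R omega = integral_R d omega with d omega = (∂Q/∂x - ∂P/∂y) dx ∧ dy.
  ∂Q/∂x = 0
  ∂P/∂y = x - 1
  integrand = ∂Q/∂x - ∂P/∂y = 1 - x.
Integrating over R: integral_0^1 integral_0^{1-x} (1 - x) dy dx = 1/3.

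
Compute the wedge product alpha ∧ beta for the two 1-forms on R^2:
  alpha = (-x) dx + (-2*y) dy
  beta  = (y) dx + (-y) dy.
alpha ∧ beta = (y*(x + 2*y)) dx ∧ dy

Distribute the wedge, using dx_i ∧ dx_j = -dx_j ∧ dx_i and dx_i ∧ dx_i = 0. For each pair (i, j) with i < j, the coefficient of dx_i ∧ dx_j in alpha ∧ beta is (alpha_i * beta_j - alpha_j * beta_i). Collecting: alpha ∧ beta = (y*(x + 2*y)) dx ∧ dy.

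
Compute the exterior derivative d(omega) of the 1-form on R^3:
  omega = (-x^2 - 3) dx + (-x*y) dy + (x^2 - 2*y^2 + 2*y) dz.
d(omega) = (-y) dx ∧ dy + (2*x) dx ∧ dz + (2 - 4*y) dy ∧ dz

For a 1-form omega = sum_i f_i dx_i, the exterior derivative is
  d(omega) = sum_{i < j} (∂f_j/∂x_i - ∂f_i/∂x_j) dx_i ∧ dx_j.
  coefficient of dx ∧ dy: ∂f_2/∂x - ∂f_1/∂y = ∂(-x*y)/∂x - ∂(-x^2 - 3)/∂y = -y
  coefficient of dx ∧ dz: ∂f_3/∂x - ∂f_1/∂z = ∂(x^2 - 2*y^2 + 2*y)/∂x - ∂(-x^2 - 3)/∂z = 2*x
  coefficient of dy ∧ dz: ∂f_3/∂y - ∂f_2/∂z = ∂(x^2 - 2*y^2 + 2*y)/∂y - ∂(-x*y)/∂z = 2 - 4*y
Assembling: d(omega) = (-y) dx ∧ dy + (2*x) dx ∧ dz + (2 - 4*y) dy ∧ dz.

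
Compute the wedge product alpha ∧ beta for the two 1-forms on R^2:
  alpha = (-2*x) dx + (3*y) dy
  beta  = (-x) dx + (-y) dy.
alpha ∧ beta = (5*x*y) dx ∧ dy

Distribute the wedge, using dx_i ∧ dx_j = -dx_j ∧ dx_i and dx_i ∧ dx_i = 0. For each pair (i, j) with i < j, the coefficient of dx_i ∧ dx_j in alpha ∧ beta is (alpha_i * beta_j - alpha_j * beta_i). Collecting: alpha ∧ beta = (5*x*y) dx ∧ dy.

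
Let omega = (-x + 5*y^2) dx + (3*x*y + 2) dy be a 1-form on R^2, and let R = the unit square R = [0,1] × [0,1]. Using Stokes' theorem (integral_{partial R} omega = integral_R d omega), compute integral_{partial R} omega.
integral_(partial R) omega = -7/2

Stokes: integral_partial_R omega = integral_R d omega with d omega = (∂Q/∂x - ∂P/∂y) dx ∧ dy.
  ∂Q/∂x = 3*y
  ∂P/∂y = 10*y
  integrand = ∂Q/∂x - ∂P/∂y = -7*y.
Integrating over R: integral_0^1 integral_0^1 (-7*y) dx dy = -7/2.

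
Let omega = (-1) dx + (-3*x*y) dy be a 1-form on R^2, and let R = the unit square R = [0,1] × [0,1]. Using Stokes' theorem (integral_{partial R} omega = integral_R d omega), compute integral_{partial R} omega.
integral_(partial R) omega = -3/2

Stokes: integral_partial_R omega = integral_R d omega with d omega = (∂Q/∂x - ∂P/∂y) dx ∧ dy.
  ∂Q/∂x = -3*y
  ∂P/∂y = 0
  integrand = ∂Q/∂x - ∂P/∂y = -3*y.
Integrating over R: integral_0^1 integral_0^1 (-3*y) dx dy = -3/2.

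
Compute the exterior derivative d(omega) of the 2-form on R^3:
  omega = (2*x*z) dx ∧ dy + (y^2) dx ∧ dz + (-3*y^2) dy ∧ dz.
d(omega) = (2*x - 2*y) dx ∧ dy ∧ dz

For a 2-form omega = sum_{i<j} g_{ij} dx_i ∧ dx_j, the exterior derivative is
  d(omega) = sum_{i<j} d(g_{ij}) ∧ dx_i ∧ dx_j = sum_{i<j, k} (∂g_{ij}/∂x_k) dx_k ∧ dx_i ∧ dx_j.
Expand each term, using dx_k ∧ dx_i ∧ dx_j = sgn(permutation) dx_{(a)} ∧ dx_{(b)} ∧ dx_{(c)} with (a < b < c) sorted:
  d(2*x*z) includes (∂/∂z)(2*x*z) dz = (2*x) dz, which multiplied by dx ∧ dy gives (2*x) dx ∧ dy ∧ dz
  d(y^2) includes (∂/∂y)(y^2) dy = (2*y) dy, which multiplied by dx ∧ dz gives (-2*y) dx ∧ dy ∧ dz
Collecting like 3-forms: d(omega) = (2*x - 2*y) dx ∧ dy ∧ dz.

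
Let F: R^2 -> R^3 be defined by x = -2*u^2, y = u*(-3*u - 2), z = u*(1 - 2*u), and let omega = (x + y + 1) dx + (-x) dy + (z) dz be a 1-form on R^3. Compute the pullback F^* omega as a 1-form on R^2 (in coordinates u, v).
F^* omega = (u*(16*u^2 - 2*u - 3)) du

Using F^*(f dg) = (f ∘ F) d(g ∘ F), substitute each coordinate x_i by F_i(u, v) in f_i, and replace dx_i by d F_i = (∂F_i/∂u) du + (∂F_i/∂v) dv.
  For the x component: f_1(F) = -5*u^2 - 2*u + 1; d F_1 = (-4*u) du + (0) dv
  For the y component: f_2(F) = 2*u^2; d F_2 = (-6*u - 2) du + (0) dv
  For the z component: f_3(F) = u*(1 - 2*u); d F_3 = (1 - 4*u) du + (0) dv
Combining and collecting du, dv coefficients:
  coeff of du: u*(16*u^2 - 2*u - 3)
  coeff of dv: 0
F^* omega = (u*(16*u^2 - 2*u - 3)) du.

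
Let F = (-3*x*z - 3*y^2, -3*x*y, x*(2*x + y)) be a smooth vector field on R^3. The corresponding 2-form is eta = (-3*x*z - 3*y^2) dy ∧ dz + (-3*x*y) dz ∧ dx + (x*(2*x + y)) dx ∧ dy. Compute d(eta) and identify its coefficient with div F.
d(eta) = (-3*x - 3*z) dx ∧ dy ∧ dz; div F = -3*x - 3*z

For a 2-form in R^3 of the form above, applying d gives a 3-form with coefficient ∂P/∂x + ∂Q/∂y + ∂R/∂z:
  ∂P/∂x = -3*z
  ∂Q/∂y = -3*x
  ∂R/∂z = 0
Sum = -3*x - 3*z, which is exactly div F.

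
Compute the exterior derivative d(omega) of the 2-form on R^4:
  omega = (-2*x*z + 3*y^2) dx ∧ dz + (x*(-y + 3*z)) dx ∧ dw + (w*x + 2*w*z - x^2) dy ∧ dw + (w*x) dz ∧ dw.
d(omega) = (-6*y) dx ∧ dy ∧ dz + (w - x) dx ∧ dy ∧ dw + (w - 3*x) dx ∧ dz ∧ dw + (-2*w) dy ∧ dz ∧ dw

For a 2-form omega = sum_{i<j} g_{ij} dx_i ∧ dx_j, the exterior derivative is
  d(omega) = sum_{i<j} d(g_{ij}) ∧ dx_i ∧ dx_j = sum_{i<j, k} (∂g_{ij}/∂x_k) dx_k ∧ dx_i ∧ dx_j.
Expand each term, using dx_k ∧ dx_i ∧ dx_j = sgn(permutation) dx_{(a)} ∧ dx_{(b)} ∧ dx_{(c)} with (a < b < c) sorted:
  d(-2*x*z + 3*y^2) includes (∂/∂y)(-2*x*z + 3*y^2) dy = (6*y) dy, which multiplied by dx ∧ dz gives (-6*y) dx ∧ dy ∧ dz
  d(x*(-y + 3*z)) includes (∂/∂y)(x*(-y + 3*z)) dy = (-x) dy, which multiplied by dx ∧ dw gives (x) dx ∧ dy ∧ dw
  d(x*(-y + 3*z)) includes (∂/∂z)(x*(-y + 3*z)) dz = (3*x) dz, which multiplied by dx ∧ dw gives (-3*x) dx ∧ dz ∧ dw
  d(w*x + 2*w*z - x^2) includes (∂/∂x)(w*x + 2*w*z - x^2) dx = (w - 2*x) dx, which multiplied by dy ∧ dw gives (w - 2*x) dx ∧ dy ∧ dw
  d(w*x + 2*w*z - x^2) includes (∂/∂z)(w*x + 2*w*z - x^2) dz = (2*w) dz, which multiplied by dy ∧ dw gives (-2*w) dy ∧ dz ∧ dw
  d(w*x) includes (∂/∂x)(w*x) dx = (w) dx, which multiplied by dz ∧ dw gives (w) dx ∧ dz ∧ dw
Collecting like 3-forms: d(omega) = (-6*y) dx ∧ dy ∧ dz + (w - x) dx ∧ dy ∧ dw + (w - 3*x) dx ∧ dz ∧ dw + (-2*w) dy ∧ dz ∧ dw.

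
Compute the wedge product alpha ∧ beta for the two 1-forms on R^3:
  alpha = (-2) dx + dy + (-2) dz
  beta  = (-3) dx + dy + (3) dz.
alpha ∧ beta = (1) dx ∧ dy + (-12) dx ∧ dz + (5) dy ∧ dz

Distribute the wedge, using dx_i ∧ dx_j = -dx_j ∧ dx_i and dx_i ∧ dx_i = 0. For each pair (i, j) with i < j, the coefficient of dx_i ∧ dx_j in alpha ∧ beta is (alpha_i * beta_j - alpha_j * beta_i). Collecting: alpha ∧ beta = (1) dx ∧ dy + (-12) dx ∧ dz + (5) dy ∧ dz.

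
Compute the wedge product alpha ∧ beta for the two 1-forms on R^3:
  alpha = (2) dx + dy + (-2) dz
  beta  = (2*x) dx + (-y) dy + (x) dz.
alpha ∧ beta = (-2*x - 2*y) dx ∧ dy + (6*x) dx ∧ dz + (x - 2*y) dy ∧ dz

Distribute the wedge, using dx_i ∧ dx_j = -dx_j ∧ dx_i and dx_i ∧ dx_i = 0. For each pair (i, j) with i < j, the coefficient of dx_i ∧ dx_j in alpha ∧ beta is (alpha_i * beta_j - alpha_j * beta_i). Collecting: alpha ∧ beta = (-2*x - 2*y) dx ∧ dy + (6*x) dx ∧ dz + (x - 2*y) dy ∧ dz.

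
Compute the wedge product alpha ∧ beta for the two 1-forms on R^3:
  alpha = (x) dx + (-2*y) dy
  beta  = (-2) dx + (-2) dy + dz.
alpha ∧ beta = (-2*x - 4*y) dx ∧ dy + (x) dx ∧ dz + (-2*y) dy ∧ dz

Distribute the wedge, using dx_i ∧ dx_j = -dx_j ∧ dx_i and dx_i ∧ dx_i = 0. For each pair (i, j) with i < j, the coefficient of dx_i ∧ dx_j in alpha ∧ beta is (alpha_i * beta_j - alpha_j * beta_i). Collecting: alpha ∧ beta = (-2*x - 4*y) dx ∧ dy + (x) dx ∧ dz + (-2*y) dy ∧ dz.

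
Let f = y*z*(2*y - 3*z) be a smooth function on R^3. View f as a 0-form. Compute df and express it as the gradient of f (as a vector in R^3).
df = (0) dx + (z*(4*y - 3*z)) dy + (2*y*(y - 3*z)) dz; grad f = (0, z*(4*y - 3*z), 2*y*(y - 3*z))

For a 0-form f, d f = (∂f/∂x) dx + (∂f/∂y) dy + (∂f/∂z) dz. The components of the vector representation are exactly the entries of grad f in Cartesian coordinates:
  ∂f/∂x = 0
  ∂f/∂y = z*(4*y - 3*z)
  ∂f/∂z = 2*y*(y - 3*z).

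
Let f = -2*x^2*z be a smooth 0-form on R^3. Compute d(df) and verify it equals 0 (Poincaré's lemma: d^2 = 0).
d(df) = 0

Step 1: df = sum_i (∂f/∂x_i) dx_i = (-4*x*z) dx + (0) dy + (-2*x^2) dz.
Step 2: Apply d again. Using the 1-form formula, the coefficient of dx ∧ dy in d(df) is ∂^2 f/∂x ∂y - ∂^2 f/∂y ∂x = (0) - (0) = 0 (equality of mixed partials for smooth f).
Similarly for dx ∧ dz and dy ∧ dz — all coefficients vanish. So d(df) = 0.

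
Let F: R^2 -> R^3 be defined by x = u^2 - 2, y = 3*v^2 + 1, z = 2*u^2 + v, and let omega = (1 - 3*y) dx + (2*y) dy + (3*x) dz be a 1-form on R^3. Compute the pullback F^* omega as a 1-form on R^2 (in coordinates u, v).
F^* omega = (2*u*(6*u^2 - 9*v^2 - 14)) du + (3*u^2 + 36*v^3 + 12*v - 6) dv

Using F^*(f dg) = (f ∘ F) d(g ∘ F), substitute each coordinate x_i by F_i(u, v) in f_i, and replace dx_i by d F_i = (∂F_i/∂u) du + (∂F_i/∂v) dv.
  For the x component: f_1(F) = -9*v^2 - 2; d F_1 = (2*u) du + (0) dv
  For the y component: f_2(F) = 6*v^2 + 2; d F_2 = (0) du + (6*v) dv
  For the z component: f_3(F) = 3*u^2 - 6; d F_3 = (4*u) du + (1) dv
Combining and collecting du, dv coefficients:
  coeff of du: 2*u*(6*u^2 - 9*v^2 - 14)
  coeff of dv: 3*u^2 + 36*v^3 + 12*v - 6
F^* omega = (2*u*(6*u^2 - 9*v^2 - 14)) du + (3*u^2 + 36*v^3 + 12*v - 6) dv.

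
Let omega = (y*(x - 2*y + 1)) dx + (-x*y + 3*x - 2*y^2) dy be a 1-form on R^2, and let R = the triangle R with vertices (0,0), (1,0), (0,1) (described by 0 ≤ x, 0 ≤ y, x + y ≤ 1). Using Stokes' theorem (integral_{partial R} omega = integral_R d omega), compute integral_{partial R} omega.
integral_(partial R) omega = 4/3

Stokes: integral_partial_R omega = integral_R d omega with d omega = (∂Q/∂x - ∂P/∂y) dx ∧ dy.
  ∂Q/∂x = 3 - y
  ∂P/∂y = x - 4*y + 1
  integrand = ∂Q/∂x - ∂P/∂y = -x + 3*y + 2.
Integrating over R: integral_0^1 integral_0^{1-x} (-x + 3*y + 2) dy dx = 4/3.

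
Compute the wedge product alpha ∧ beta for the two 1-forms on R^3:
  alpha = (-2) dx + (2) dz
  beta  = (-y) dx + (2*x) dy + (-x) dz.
alpha ∧ beta = (-4*x) dx ∧ dy + (2*x + 2*y) dx ∧ dz + (-4*x) dy ∧ dz

Distribute the wedge, using dx_i ∧ dx_j = -dx_j ∧ dx_i and dx_i ∧ dx_i = 0. For each pair (i, j) with i < j, the coefficient of dx_i ∧ dx_j in alpha ∧ beta is (alpha_i * beta_j - alpha_j * beta_i). Collecting: alpha ∧ beta = (-4*x) dx ∧ dy + (2*x + 2*y) dx ∧ dz + (-4*x) dy ∧ dz.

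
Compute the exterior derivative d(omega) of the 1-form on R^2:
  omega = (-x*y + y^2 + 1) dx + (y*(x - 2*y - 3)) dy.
d(omega) = (x - y) dx ∧ dy

For a 1-form omega = sum_i f_i dx_i, the exterior derivative is
  d(omega) = sum_{i < j} (∂f_j/∂x_i - ∂f_i/∂x_j) dx_i ∧ dx_j.
  coefficient of dx ∧ dy: ∂f_2/∂x - ∂f_1/∂y = ∂(y*(x - 2*y - 3))/∂x - ∂(-x*y + y^2 + 1)/∂y = x - y
Assembling: d(omega) = (x - y) dx ∧ dy.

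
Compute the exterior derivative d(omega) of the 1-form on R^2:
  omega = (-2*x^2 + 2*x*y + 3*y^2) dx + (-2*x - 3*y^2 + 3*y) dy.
d(omega) = (-2*x - 6*y - 2) dx ∧ dy

For a 1-form omega = sum_i f_i dx_i, the exterior derivative is
  d(omega) = sum_{i < j} (∂f_j/∂x_i - ∂f_i/∂x_j) dx_i ∧ dx_j.
  coefficient of dx ∧ dy: ∂f_2/∂x - ∂f_1/∂y = ∂(-2*x - 3*y^2 + 3*y)/∂x - ∂(-2*x^2 + 2*x*y + 3*y^2)/∂y = -2*x - 6*y - 2
Assembling: d(omega) = (-2*x - 6*y - 2) dx ∧ dy.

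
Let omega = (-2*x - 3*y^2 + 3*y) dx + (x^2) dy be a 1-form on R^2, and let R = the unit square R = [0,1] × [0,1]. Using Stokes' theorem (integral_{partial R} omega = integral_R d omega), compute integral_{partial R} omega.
integral_(partial R) omega = 1

Stokes: integral_partial_R omega = integral_R d omega with d omega = (∂Q/∂x - ∂P/∂y) dx ∧ dy.
  ∂Q/∂x = 2*x
  ∂P/∂y = 3 - 6*y
  integrand = ∂Q/∂x - ∂P/∂y = 2*x + 6*y - 3.
Integrating over R: integral_0^1 integral_0^1 (2*x + 6*y - 3) dx dy = 1.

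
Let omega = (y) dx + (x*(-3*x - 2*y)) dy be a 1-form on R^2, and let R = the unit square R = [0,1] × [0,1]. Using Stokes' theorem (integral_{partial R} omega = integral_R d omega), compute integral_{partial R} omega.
integral_(partial R) omega = -5

Stokes: integral_partial_R omega = integral_R d omega with d omega = (∂Q/∂x - ∂P/∂y) dx ∧ dy.
  ∂Q/∂x = -6*x - 2*y
  ∂P/∂y = 1
  integrand = ∂Q/∂x - ∂P/∂y = -6*x - 2*y - 1.
Integrating over R: integral_0^1 integral_0^1 (-6*x - 2*y - 1) dx dy = -5.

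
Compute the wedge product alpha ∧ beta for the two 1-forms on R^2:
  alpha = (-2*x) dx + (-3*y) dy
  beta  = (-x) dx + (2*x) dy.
alpha ∧ beta = (-x*(4*x + 3*y)) dx ∧ dy

Distribute the wedge, using dx_i ∧ dx_j = -dx_j ∧ dx_i and dx_i ∧ dx_i = 0. For each pair (i, j) with i < j, the coefficient of dx_i ∧ dx_j in alpha ∧ beta is (alpha_i * beta_j - alpha_j * beta_i). Collecting: alpha ∧ beta = (-x*(4*x + 3*y)) dx ∧ dy.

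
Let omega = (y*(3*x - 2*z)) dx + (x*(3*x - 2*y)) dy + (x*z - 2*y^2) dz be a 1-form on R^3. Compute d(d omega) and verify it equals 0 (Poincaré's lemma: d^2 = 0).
d(d omega) = 0

Step 1: d omega = sum_{i<j} (∂f_j/∂x_i - ∂f_i/∂x_j) dx_i ∧ dx_j:
  coeff of dx ∧ dy: 3*x - 2*y + 2*z
  coeff of dx ∧ dz: 2*y + z
  coeff of dy ∧ dz: -4*y
Step 2: Apply d again to each 2-form coefficient. The only possible 3-form in R^3 is dx ∧ dy ∧ dz, with coefficient
  ∂(coeff of dy∧dz)/∂x - ∂(coeff of dx∧dz)/∂y + ∂(coeff of dx∧dy)/∂z
  = ∂/∂x (-4*y) - ∂/∂y (2*y + z) + ∂/∂z (3*x - 2*y + 2*z).
Each of these terms simplifies to sums of mixed partials that cancel in pairs. The result is 0 (by equality of mixed partials for smooth functions — Schwarz / Clairaut).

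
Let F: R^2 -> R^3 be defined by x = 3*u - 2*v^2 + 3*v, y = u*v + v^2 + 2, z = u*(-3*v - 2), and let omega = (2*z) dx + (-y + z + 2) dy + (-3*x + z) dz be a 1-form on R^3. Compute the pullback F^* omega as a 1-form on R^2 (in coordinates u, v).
F^* omega = (5*u*v^2 + 19*u*v + 10*u - 19*v^3 + 15*v^2 + 18*v) du + (5*u^2*v + 31*u^2 - 3*u*v^2 + 21*u*v - 12*u - 2*v^3) dv

Using F^*(f dg) = (f ∘ F) d(g ∘ F), substitute each coordinate x_i by F_i(u, v) in f_i, and replace dx_i by d F_i = (∂F_i/∂u) du + (∂F_i/∂v) dv.
  For the x component: f_1(F) = 2*u*(-3*v - 2); d F_1 = (3) du + (3 - 4*v) dv
  For the y component: f_2(F) = -4*u*v - 2*u - v^2; d F_2 = (v) du + (u + 2*v) dv
  For the z component: f_3(F) = -3*u*v - 11*u + 6*v^2 - 9*v; d F_3 = (-3*v - 2) du + (-3*u) dv
Combining and collecting du, dv coefficients:
  coeff of du: 5*u*v^2 + 19*u*v + 10*u - 19*v^3 + 15*v^2 + 18*v
  coeff of dv: 5*u^2*v + 31*u^2 - 3*u*v^2 + 21*u*v - 12*u - 2*v^3
F^* omega = (5*u*v^2 + 19*u*v + 10*u - 19*v^3 + 15*v^2 + 18*v) du + (5*u^2*v + 31*u^2 - 3*u*v^2 + 21*u*v - 12*u - 2*v^3) dv.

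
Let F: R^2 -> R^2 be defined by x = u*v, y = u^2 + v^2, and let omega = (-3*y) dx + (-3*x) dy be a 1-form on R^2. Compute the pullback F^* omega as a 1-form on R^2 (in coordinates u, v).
F^* omega = (3*v*(-3*u^2 - v^2)) du + (3*u*(-u^2 - 3*v^2)) dv

Using F^*(f dg) = (f ∘ F) d(g ∘ F), substitute each coordinate x_i by F_i(u, v) in f_i, and replace dx_i by d F_i = (∂F_i/∂u) du + (∂F_i/∂v) dv.
  For the x component: f_1(F) = -3*u^2 - 3*v^2; d F_1 = (v) du + (u) dv
  For the y component: f_2(F) = -3*u*v; d F_2 = (2*u) du + (2*v) dv
Combining and collecting du, dv coefficients:
  coeff of du: 3*v*(-3*u^2 - v^2)
  coeff of dv: 3*u*(-u^2 - 3*v^2)
F^* omega = (3*v*(-3*u^2 - v^2)) du + (3*u*(-u^2 - 3*v^2)) dv.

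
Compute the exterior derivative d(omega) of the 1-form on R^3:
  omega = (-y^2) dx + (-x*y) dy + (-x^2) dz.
d(omega) = (y) dx ∧ dy + (-2*x) dx ∧ dz

For a 1-form omega = sum_i f_i dx_i, the exterior derivative is
  d(omega) = sum_{i < j} (∂f_j/∂x_i - ∂f_i/∂x_j) dx_i ∧ dx_j.
  coefficient of dx ∧ dy: ∂f_2/∂x - ∂f_1/∂y = ∂(-x*y)/∂x - ∂(-y^2)/∂y = y
  coefficient of dx ∧ dz: ∂f_3/∂x - ∂f_1/∂z = ∂(-x^2)/∂x - ∂(-y^2)/∂z = -2*x
Assembling: d(omega) = (y) dx ∧ dy + (-2*x) dx ∧ dz.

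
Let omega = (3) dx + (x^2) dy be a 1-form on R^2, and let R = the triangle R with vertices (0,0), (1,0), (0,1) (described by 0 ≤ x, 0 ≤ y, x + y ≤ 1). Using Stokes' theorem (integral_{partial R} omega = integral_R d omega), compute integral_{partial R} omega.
integral_(partial R) omega = 1/3

Stokes: integral_partial_R omega = integral_R d omega with d omega = (∂Q/∂x - ∂P/∂y) dx ∧ dy.
  ∂Q/∂x = 2*x
  ∂P/∂y = 0
  integrand = ∂Q/∂x - ∂P/∂y = 2*x.
Integrating over R: integral_0^1 integral_0^{1-x} (2*x) dy dx = 1/3.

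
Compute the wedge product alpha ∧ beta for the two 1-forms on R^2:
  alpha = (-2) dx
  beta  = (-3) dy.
alpha ∧ beta = (6) dx ∧ dy

Distribute the wedge, using dx_i ∧ dx_j = -dx_j ∧ dx_i and dx_i ∧ dx_i = 0. For each pair (i, j) with i < j, the coefficient of dx_i ∧ dx_j in alpha ∧ beta is (alpha_i * beta_j - alpha_j * beta_i). Collecting: alpha ∧ beta = (6) dx ∧ dy.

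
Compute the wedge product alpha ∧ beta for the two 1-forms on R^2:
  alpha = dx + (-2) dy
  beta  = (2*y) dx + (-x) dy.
alpha ∧ beta = (-x + 4*y) dx ∧ dy

Distribute the wedge, using dx_i ∧ dx_j = -dx_j ∧ dx_i and dx_i ∧ dx_i = 0. For each pair (i, j) with i < j, the coefficient of dx_i ∧ dx_j in alpha ∧ beta is (alpha_i * beta_j - alpha_j * beta_i). Collecting: alpha ∧ beta = (-x + 4*y) dx ∧ dy.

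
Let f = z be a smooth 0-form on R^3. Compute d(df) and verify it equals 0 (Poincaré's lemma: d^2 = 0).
d(df) = 0

Step 1: df = sum_i (∂f/∂x_i) dx_i = (0) dx + (0) dy + (1) dz.
Step 2: Apply d again. Using the 1-form formula, the coefficient of dx ∧ dy in d(df) is ∂^2 f/∂x ∂y - ∂^2 f/∂y ∂x = (0) - (0) = 0 (equality of mixed partials for smooth f).
Similarly for dx ∧ dz and dy ∧ dz — all coefficients vanish. So d(df) = 0.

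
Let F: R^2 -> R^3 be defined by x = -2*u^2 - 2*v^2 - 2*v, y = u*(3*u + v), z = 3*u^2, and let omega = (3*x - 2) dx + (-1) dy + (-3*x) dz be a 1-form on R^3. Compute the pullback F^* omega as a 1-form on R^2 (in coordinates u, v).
F^* omega = (60*u^3 + 60*u*v^2 + 60*u*v + 2*u - v) du + (24*u^2*v + 12*u^2 - u + 24*v^3 + 36*v^2 + 20*v + 4) dv

Using F^*(f dg) = (f ∘ F) d(g ∘ F), substitute each coordinate x_i by F_i(u, v) in f_i, and replace dx_i by d F_i = (∂F_i/∂u) du + (∂F_i/∂v) dv.
  For the x component: f_1(F) = -6*u^2 - 6*v^2 - 6*v - 2; d F_1 = (-4*u) du + (-4*v - 2) dv
  For the y component: f_2(F) = -1; d F_2 = (6*u + v) du + (u) dv
  For the z component: f_3(F) = 6*u^2 + 6*v^2 + 6*v; d F_3 = (6*u) du + (0) dv
Combining and collecting du, dv coefficients:
  coeff of du: 60*u^3 + 60*u*v^2 + 60*u*v + 2*u - v
  coeff of dv: 24*u^2*v + 12*u^2 - u + 24*v^3 + 36*v^2 + 20*v + 4
F^* omega = (60*u^3 + 60*u*v^2 + 60*u*v + 2*u - v) du + (24*u^2*v + 12*u^2 - u + 24*v^3 + 36*v^2 + 20*v + 4) dv.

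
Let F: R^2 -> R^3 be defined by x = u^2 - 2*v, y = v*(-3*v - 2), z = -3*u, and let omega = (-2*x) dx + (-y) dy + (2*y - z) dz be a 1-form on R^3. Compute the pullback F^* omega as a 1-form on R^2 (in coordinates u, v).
F^* omega = (-4*u^3 + 8*u*v - 9*u + 18*v^2 + 12*v) du + (4*u^2 - 18*v^3 - 18*v^2 - 12*v) dv

Using F^*(f dg) = (f ∘ F) d(g ∘ F), substitute each coordinate x_i by F_i(u, v) in f_i, and replace dx_i by d F_i = (∂F_i/∂u) du + (∂F_i/∂v) dv.
  For the x component: f_1(F) = -2*u^2 + 4*v; d F_1 = (2*u) du + (-2) dv
  For the y component: f_2(F) = v*(3*v + 2); d F_2 = (0) du + (-6*v - 2) dv
  For the z component: f_3(F) = 3*u - 6*v^2 - 4*v; d F_3 = (-3) du + (0) dv
Combining and collecting du, dv coefficients:
  coeff of du: -4*u^3 + 8*u*v - 9*u + 18*v^2 + 12*v
  coeff of dv: 4*u^2 - 18*v^3 - 18*v^2 - 12*v
F^* omega = (-4*u^3 + 8*u*v - 9*u + 18*v^2 + 12*v) du + (4*u^2 - 18*v^3 - 18*v^2 - 12*v) dv.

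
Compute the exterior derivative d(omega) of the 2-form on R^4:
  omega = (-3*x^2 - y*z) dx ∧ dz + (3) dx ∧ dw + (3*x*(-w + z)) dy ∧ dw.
d(omega) = (z) dx ∧ dy ∧ dz + (-3*w + 3*z) dx ∧ dy ∧ dw + (-3*x) dy ∧ dz ∧ dw

For a 2-form omega = sum_{i<j} g_{ij} dx_i ∧ dx_j, the exterior derivative is
  d(omega) = sum_{i<j} d(g_{ij}) ∧ dx_i ∧ dx_j = sum_{i<j, k} (∂g_{ij}/∂x_k) dx_k ∧ dx_i ∧ dx_j.
Expand each term, using dx_k ∧ dx_i ∧ dx_j = sgn(permutation) dx_{(a)} ∧ dx_{(b)} ∧ dx_{(c)} with (a < b < c) sorted:
  d(-3*x^2 - y*z) includes (∂/∂y)(-3*x^2 - y*z) dy = (-z) dy, which multiplied by dx ∧ dz gives (z) dx ∧ dy ∧ dz
  d(3*x*(-w + z)) includes (∂/∂x)(3*x*(-w + z)) dx = (-3*w + 3*z) dx, which multiplied by dy ∧ dw gives (-3*w + 3*z) dx ∧ dy ∧ dw
  d(3*x*(-w + z)) includes (∂/∂z)(3*x*(-w + z)) dz = (3*x) dz, which multiplied by dy ∧ dw gives (-3*x) dy ∧ dz ∧ dw
Collecting like 3-forms: d(omega) = (z) dx ∧ dy ∧ dz + (-3*w + 3*z) dx ∧ dy ∧ dw + (-3*x) dy ∧ dz ∧ dw.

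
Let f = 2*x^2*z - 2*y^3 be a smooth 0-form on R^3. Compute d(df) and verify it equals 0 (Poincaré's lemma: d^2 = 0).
d(df) = 0

Step 1: df = sum_i (∂f/∂x_i) dx_i = (4*x*z) dx + (-6*y^2) dy + (2*x^2) dz.
Step 2: Apply d again. Using the 1-form formula, the coefficient of dx ∧ dy in d(df) is ∂^2 f/∂x ∂y - ∂^2 f/∂y ∂x = (0) - (0) = 0 (equality of mixed partials for smooth f).
Similarly for dx ∧ dz and dy ∧ dz — all coefficients vanish. So d(df) = 0.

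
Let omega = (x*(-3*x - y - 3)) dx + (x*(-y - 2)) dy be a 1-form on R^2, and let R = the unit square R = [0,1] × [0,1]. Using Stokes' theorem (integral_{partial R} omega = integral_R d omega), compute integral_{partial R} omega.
integral_(partial R) omega = -2

Stokes: integral_partial_R omega = integral_R d omega with d omega = (∂Q/∂x - ∂P/∂y) dx ∧ dy.
  ∂Q/∂x = -y - 2
  ∂P/∂y = -x
  integrand = ∂Q/∂x - ∂P/∂y = x - y - 2.
Integrating over R: integral_0^1 integral_0^1 (x - y - 2) dx dy = -2.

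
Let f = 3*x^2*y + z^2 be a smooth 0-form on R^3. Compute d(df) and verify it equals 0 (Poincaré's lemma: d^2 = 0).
d(df) = 0

Step 1: df = sum_i (∂f/∂x_i) dx_i = (6*x*y) dx + (3*x^2) dy + (2*z) dz.
Step 2: Apply d again. Using the 1-form formula, the coefficient of dx ∧ dy in d(df) is ∂^2 f/∂x ∂y - ∂^2 f/∂y ∂x = (6*x) - (6*x) = 0 (equality of mixed partials for smooth f).
Similarly for dx ∧ dz and dy ∧ dz — all coefficients vanish. So d(df) = 0.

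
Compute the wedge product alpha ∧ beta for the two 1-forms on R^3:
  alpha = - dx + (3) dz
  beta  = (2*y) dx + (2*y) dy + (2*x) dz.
alpha ∧ beta = (-2*y) dx ∧ dy + (-2*x - 6*y) dx ∧ dz + (-6*y) dy ∧ dz

Distribute the wedge, using dx_i ∧ dx_j = -dx_j ∧ dx_i and dx_i ∧ dx_i = 0. For each pair (i, j) with i < j, the coefficient of dx_i ∧ dx_j in alpha ∧ beta is (alpha_i * beta_j - alpha_j * beta_i). Collecting: alpha ∧ beta = (-2*y) dx ∧ dy + (-2*x - 6*y) dx ∧ dz + (-6*y) dy ∧ dz.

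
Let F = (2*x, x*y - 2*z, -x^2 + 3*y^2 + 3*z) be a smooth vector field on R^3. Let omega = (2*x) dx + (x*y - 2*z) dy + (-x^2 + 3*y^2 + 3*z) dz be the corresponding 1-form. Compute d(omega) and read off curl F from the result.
d(omega) = (6*y + 2) dy ∧ dz + (2*x) dz ∧ dx + (y) dx ∧ dy; curl F = (6*y + 2, 2*x, y)

d omega = sum_{i<j} (∂f_j/∂x_i - ∂f_i/∂x_j) dx_i ∧ dx_j. Under the identification (dy ∧ dz, dz ∧ dx, dx ∧ dy) ↔ (e_x, e_y, e_z), the coefficients are exactly the components of curl F. Compute:
  ∂R/∂y - ∂Q/∂z = (6*y) - (-2) = 6*y + 2
  ∂P/∂z - ∂R/∂x = (0) - (-2*x) = 2*x
  ∂Q/∂x - ∂P/∂y = (y) - (0) = y.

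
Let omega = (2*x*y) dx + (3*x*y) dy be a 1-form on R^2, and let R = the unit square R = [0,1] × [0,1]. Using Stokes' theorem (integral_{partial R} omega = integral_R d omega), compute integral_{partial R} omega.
integral_(partial R) omega = 1/2

Stokes: integral_partial_R omega = integral_R d omega with d omega = (∂Q/∂x - ∂P/∂y) dx ∧ dy.
  ∂Q/∂x = 3*y
  ∂P/∂y = 2*x
  integrand = ∂Q/∂x - ∂P/∂y = -2*x + 3*y.
Integrating over R: integral_0^1 integral_0^1 (-2*x + 3*y) dx dy = 1/2.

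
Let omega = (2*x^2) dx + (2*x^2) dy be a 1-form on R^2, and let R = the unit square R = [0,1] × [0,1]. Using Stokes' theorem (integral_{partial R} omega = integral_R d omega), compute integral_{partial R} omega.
integral_(partial R) omega = 2

Stokes: integral_partial_R omega = integral_R d omega with d omega = (∂Q/∂x - ∂P/∂y) dx ∧ dy.
  ∂Q/∂x = 4*x
  ∂P/∂y = 0
  integrand = ∂Q/∂x - ∂P/∂y = 4*x.
Integrating over R: integral_0^1 integral_0^1 (4*x) dx dy = 2.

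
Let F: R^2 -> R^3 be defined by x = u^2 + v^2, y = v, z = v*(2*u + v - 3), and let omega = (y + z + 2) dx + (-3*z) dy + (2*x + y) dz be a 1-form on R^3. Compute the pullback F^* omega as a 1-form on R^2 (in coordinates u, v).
F^* omega = (8*u^2*v + 2*u*v^2 - 4*u*v + 4*u + 4*v^3 + 2*v^2) du + (4*u^3 + 4*u^2*v - 6*u^2 + 8*u*v^2 - 4*u*v + 6*v^3 - 11*v^2 + 10*v) dv

Using F^*(f dg) = (f ∘ F) d(g ∘ F), substitute each coordinate x_i by F_i(u, v) in f_i, and replace dx_i by d F_i = (∂F_i/∂u) du + (∂F_i/∂v) dv.
  For the x component: f_1(F) = 2*u*v + v^2 - 2*v + 2; d F_1 = (2*u) du + (2*v) dv
  For the y component: f_2(F) = 3*v*(-2*u - v + 3); d F_2 = (0) du + (1) dv
  For the z component: f_3(F) = 2*u^2 + 2*v^2 + v; d F_3 = (2*v) du + (2*u + 2*v - 3) dv
Combining and collecting du, dv coefficients:
  coeff of du: 8*u^2*v + 2*u*v^2 - 4*u*v + 4*u + 4*v^3 + 2*v^2
  coeff of dv: 4*u^3 + 4*u^2*v - 6*u^2 + 8*u*v^2 - 4*u*v + 6*v^3 - 11*v^2 + 10*v
F^* omega = (8*u^2*v + 2*u*v^2 - 4*u*v + 4*u + 4*v^3 + 2*v^2) du + (4*u^3 + 4*u^2*v - 6*u^2 + 8*u*v^2 - 4*u*v + 6*v^3 - 11*v^2 + 10*v) dv.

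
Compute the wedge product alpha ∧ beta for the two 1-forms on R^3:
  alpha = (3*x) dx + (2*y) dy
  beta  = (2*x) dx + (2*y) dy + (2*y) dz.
alpha ∧ beta = (2*x*y) dx ∧ dy + (6*x*y) dx ∧ dz + (4*y^2) dy ∧ dz

Distribute the wedge, using dx_i ∧ dx_j = -dx_j ∧ dx_i and dx_i ∧ dx_i = 0. For each pair (i, j) with i < j, the coefficient of dx_i ∧ dx_j in alpha ∧ beta is (alpha_i * beta_j - alpha_j * beta_i). Collecting: alpha ∧ beta = (2*x*y) dx ∧ dy + (6*x*y) dx ∧ dz + (4*y^2) dy ∧ dz.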